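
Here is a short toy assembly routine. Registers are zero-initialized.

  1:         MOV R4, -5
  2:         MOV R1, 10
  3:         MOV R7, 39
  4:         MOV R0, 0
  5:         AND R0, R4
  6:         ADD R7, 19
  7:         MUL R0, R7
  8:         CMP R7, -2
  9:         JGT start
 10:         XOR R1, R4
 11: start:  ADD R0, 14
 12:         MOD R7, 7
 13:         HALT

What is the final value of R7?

R4=-5
R1=10
R7=39
R0=0
R0=0&(-5)=0
R7=39+19=58
R0=0*58=0
CMP R7, -2  (cmp 58,-2)
JGT start: taken
R0=0+14=14
R7=58%7=2
halt.

2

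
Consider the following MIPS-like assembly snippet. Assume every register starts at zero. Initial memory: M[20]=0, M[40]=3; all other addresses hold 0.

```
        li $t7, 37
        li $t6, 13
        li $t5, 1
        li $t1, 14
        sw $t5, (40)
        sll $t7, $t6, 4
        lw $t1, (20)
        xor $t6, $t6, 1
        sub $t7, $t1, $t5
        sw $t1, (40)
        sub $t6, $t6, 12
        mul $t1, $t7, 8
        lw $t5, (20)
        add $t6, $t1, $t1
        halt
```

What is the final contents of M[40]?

0

$t7=37
$t6=13
$t5=1
$t1=14
sw $t5, (40) → M[40]=1
$t7=13<<4=208
$t1=M[20]=0
$t6=13^1=12
$t7=0-1=-1
sw $t1, (40) → M[40]=0
$t6=12-12=0
$t1=(-1)*8=-8
$t5=M[20]=0
$t6=(-8)+(-8)=-16
halt.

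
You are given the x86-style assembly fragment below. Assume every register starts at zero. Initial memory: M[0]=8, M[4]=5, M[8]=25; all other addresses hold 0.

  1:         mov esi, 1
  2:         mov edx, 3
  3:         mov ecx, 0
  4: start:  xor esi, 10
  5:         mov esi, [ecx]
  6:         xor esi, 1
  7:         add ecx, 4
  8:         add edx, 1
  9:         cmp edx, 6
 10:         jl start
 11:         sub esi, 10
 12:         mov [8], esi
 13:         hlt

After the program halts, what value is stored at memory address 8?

14

after mov esi, 1: esi=1
after mov edx, 3: edx=3
after mov ecx, 0: ecx=0
after xor esi, 10: esi=1^10=11
after mov esi, [ecx]: esi=M[0]=8
after xor esi, 1: esi=8^1=9
after add ecx, 4: ecx=0+4=4
after add edx, 1: edx=3+1=4
cmp edx, 6  (cmp 4,6)
jl start: taken
after xor esi, 10: esi=9^10=3
after mov esi, [ecx]: esi=M[4]=5
after xor esi, 1: esi=5^1=4
after add ecx, 4: ecx=4+4=8
after add edx, 1: edx=4+1=5
cmp edx, 6  (cmp 5,6)
jl start: taken
after xor esi, 10: esi=4^10=14
after mov esi, [ecx]: esi=M[8]=25
after xor esi, 1: esi=25^1=24
after add ecx, 4: ecx=8+4=12
after add edx, 1: edx=5+1=6
cmp edx, 6  (cmp 6,6)
jl start: not taken
after sub esi, 10: esi=24-10=14
mov [8], esi → M[8]=14
halt.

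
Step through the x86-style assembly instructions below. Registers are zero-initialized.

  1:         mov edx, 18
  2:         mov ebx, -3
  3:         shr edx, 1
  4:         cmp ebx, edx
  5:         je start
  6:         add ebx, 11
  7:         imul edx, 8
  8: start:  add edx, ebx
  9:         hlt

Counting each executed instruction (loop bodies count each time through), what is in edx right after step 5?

edx=18
ebx=-3
edx=18>>1=9
cmp ebx, edx  (cmp -3,9)
je start: not taken
After step 5: edx = 9.

9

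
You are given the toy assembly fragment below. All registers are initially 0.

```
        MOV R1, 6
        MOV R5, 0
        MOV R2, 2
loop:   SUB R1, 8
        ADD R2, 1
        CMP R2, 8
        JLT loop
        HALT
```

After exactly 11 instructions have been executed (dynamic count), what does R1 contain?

R1=6
R5=0
R2=2
R1=6-8=-2
R2=2+1=3
CMP R2, 8  (cmp 3,8)
JLT loop: taken
R1=(-2)-8=-10
R2=3+1=4
CMP R2, 8  (cmp 4,8)
JLT loop: taken
After step 11: R1 = -10.

-10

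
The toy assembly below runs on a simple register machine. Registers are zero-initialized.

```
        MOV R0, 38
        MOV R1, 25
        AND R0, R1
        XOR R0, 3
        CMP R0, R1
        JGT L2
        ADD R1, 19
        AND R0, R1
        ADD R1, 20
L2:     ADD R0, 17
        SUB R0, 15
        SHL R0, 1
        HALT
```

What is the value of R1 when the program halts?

64

R0=38
R1=25
R0=38&25=0
R0=0^3=3
CMP R0, R1  (cmp 3,25)
JGT L2: not taken
R1=25+19=44
R0=3&44=0
R1=44+20=64
R0=0+17=17
R0=17-15=2
R0=2<<1=4
halt.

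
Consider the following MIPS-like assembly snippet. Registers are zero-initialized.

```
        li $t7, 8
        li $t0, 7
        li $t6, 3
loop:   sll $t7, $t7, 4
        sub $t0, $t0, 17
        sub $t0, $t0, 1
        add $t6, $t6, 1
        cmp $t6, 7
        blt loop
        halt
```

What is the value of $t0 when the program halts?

-65

after li $t7, 8: $t7=8
after li $t0, 7: $t0=7
after li $t6, 3: $t6=3
after sll $t7, $t7, 4: $t7=8<<4=128
after sub $t0, $t0, 17: $t0=7-17=-10
after sub $t0, $t0, 1: $t0=(-10)-1=-11
after add $t6, $t6, 1: $t6=3+1=4
cmp $t6, 7  (cmp 4,7)
blt loop: taken
after sll $t7, $t7, 4: $t7=128<<4=2048
after sub $t0, $t0, 17: $t0=(-11)-17=-28
after sub $t0, $t0, 1: $t0=(-28)-1=-29
after add $t6, $t6, 1: $t6=4+1=5
cmp $t6, 7  (cmp 5,7)
blt loop: taken
after sll $t7, $t7, 4: $t7=2048<<4=32768
after sub $t0, $t0, 17: $t0=(-29)-17=-46
after sub $t0, $t0, 1: $t0=(-46)-1=-47
after add $t6, $t6, 1: $t6=5+1=6
cmp $t6, 7  (cmp 6,7)
blt loop: taken
after sll $t7, $t7, 4: $t7=32768<<4=524288
after sub $t0, $t0, 17: $t0=(-47)-17=-64
after sub $t0, $t0, 1: $t0=(-64)-1=-65
after add $t6, $t6, 1: $t6=6+1=7
cmp $t6, 7  (cmp 7,7)
blt loop: not taken
halt.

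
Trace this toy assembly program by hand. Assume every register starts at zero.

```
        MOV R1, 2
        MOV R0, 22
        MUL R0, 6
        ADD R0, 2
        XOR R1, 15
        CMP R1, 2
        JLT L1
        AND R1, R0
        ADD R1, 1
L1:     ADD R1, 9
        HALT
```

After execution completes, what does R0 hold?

134

MOV R1, 2 → R1=2
MOV R0, 22 → R0=22
MUL R0, 6 → R0=22*6=132
ADD R0, 2 → R0=132+2=134
XOR R1, 15 → R1=2^15=13
CMP R1, 2  (cmp 13,2)
JLT L1: not taken
AND R1, R0 → R1=13&134=4
ADD R1, 1 → R1=4+1=5
ADD R1, 9 → R1=5+9=14
halt.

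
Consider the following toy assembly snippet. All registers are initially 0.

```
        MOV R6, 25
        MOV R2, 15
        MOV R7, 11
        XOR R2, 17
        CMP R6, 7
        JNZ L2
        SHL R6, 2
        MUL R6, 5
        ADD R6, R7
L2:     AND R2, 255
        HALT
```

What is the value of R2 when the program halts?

30

after MOV R6, 25: R6=25
after MOV R2, 15: R2=15
after MOV R7, 11: R7=11
after XOR R2, 17: R2=15^17=30
CMP R6, 7  (cmp 25,7)
JNZ L2: taken
after AND R2, 255: R2=30&255=30
halt.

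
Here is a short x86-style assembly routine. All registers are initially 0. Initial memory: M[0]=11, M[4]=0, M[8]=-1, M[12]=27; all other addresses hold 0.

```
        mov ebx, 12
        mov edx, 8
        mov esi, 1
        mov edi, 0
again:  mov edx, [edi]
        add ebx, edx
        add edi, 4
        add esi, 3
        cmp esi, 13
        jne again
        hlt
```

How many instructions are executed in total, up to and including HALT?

ebx=12
edx=8
esi=1
edi=0
edx=M[0]=11
ebx=12+11=23
edi=0+4=4
esi=1+3=4
cmp esi, 13  (cmp 4,13)
jne again: taken
edx=M[4]=0
ebx=23+0=23
edi=4+4=8
esi=4+3=7
cmp esi, 13  (cmp 7,13)
jne again: taken
edx=M[8]=-1
ebx=23+(-1)=22
edi=8+4=12
esi=7+3=10
cmp esi, 13  (cmp 10,13)
jne again: taken
edx=M[12]=27
ebx=22+27=49
edi=12+4=16
esi=10+3=13
cmp esi, 13  (cmp 13,13)
jne again: not taken
halt.
Total executed instructions: 29.

29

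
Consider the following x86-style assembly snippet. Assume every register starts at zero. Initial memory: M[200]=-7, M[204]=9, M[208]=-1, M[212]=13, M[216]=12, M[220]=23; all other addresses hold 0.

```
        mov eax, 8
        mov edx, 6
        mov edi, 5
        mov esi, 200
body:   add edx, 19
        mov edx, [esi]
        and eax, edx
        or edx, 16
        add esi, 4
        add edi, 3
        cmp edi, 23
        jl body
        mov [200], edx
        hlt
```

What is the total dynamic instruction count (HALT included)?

54

after mov eax, 8: eax=8
after mov edx, 6: edx=6
after mov edi, 5: edi=5
after mov esi, 200: esi=200
after add edx, 19: edx=6+19=25
after mov edx, [esi]: edx=M[200]=-7
after and eax, edx: eax=8&(-7)=8
after or edx, 16: edx=(-7)|16=-7
after add esi, 4: esi=200+4=204
after add edi, 3: edi=5+3=8
cmp edi, 23  (cmp 8,23)
jl body: taken
after add edx, 19: edx=(-7)+19=12
after mov edx, [esi]: edx=M[204]=9
after and eax, edx: eax=8&9=8
after or edx, 16: edx=9|16=25
after add esi, 4: esi=204+4=208
after add edi, 3: edi=8+3=11
cmp edi, 23  (cmp 11,23)
jl body: taken
after add edx, 19: edx=25+19=44
after mov edx, [esi]: edx=M[208]=-1
after and eax, edx: eax=8&(-1)=8
after or edx, 16: edx=(-1)|16=-1
after add esi, 4: esi=208+4=212
after add edi, 3: edi=11+3=14
cmp edi, 23  (cmp 14,23)
jl body: taken
after add edx, 19: edx=(-1)+19=18
after mov edx, [esi]: edx=M[212]=13
after and eax, edx: eax=8&13=8
after or edx, 16: edx=13|16=29
after add esi, 4: esi=212+4=216
after add edi, 3: edi=14+3=17
cmp edi, 23  (cmp 17,23)
jl body: taken
after add edx, 19: edx=29+19=48
after mov edx, [esi]: edx=M[216]=12
after and eax, edx: eax=8&12=8
after or edx, 16: edx=12|16=28
after add esi, 4: esi=216+4=220
after add edi, 3: edi=17+3=20
cmp edi, 23  (cmp 20,23)
jl body: taken
after add edx, 19: edx=28+19=47
after mov edx, [esi]: edx=M[220]=23
after and eax, edx: eax=8&23=0
after or edx, 16: edx=23|16=23
after add esi, 4: esi=220+4=224
after add edi, 3: edi=20+3=23
cmp edi, 23  (cmp 23,23)
jl body: not taken
mov [200], edx → M[200]=23
halt.
Total executed instructions: 54.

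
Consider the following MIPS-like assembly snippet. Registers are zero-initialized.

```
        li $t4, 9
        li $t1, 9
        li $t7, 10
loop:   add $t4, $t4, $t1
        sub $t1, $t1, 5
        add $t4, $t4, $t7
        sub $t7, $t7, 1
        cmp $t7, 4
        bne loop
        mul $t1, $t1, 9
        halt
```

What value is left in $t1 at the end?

li $t4, 9 → $t4=9
li $t1, 9 → $t1=9
li $t7, 10 → $t7=10
add $t4, $t4, $t1 → $t4=9+9=18
sub $t1, $t1, 5 → $t1=9-5=4
add $t4, $t4, $t7 → $t4=18+10=28
sub $t7, $t7, 1 → $t7=10-1=9
cmp $t7, 4  (cmp 9,4)
bne loop: taken
add $t4, $t4, $t1 → $t4=28+4=32
sub $t1, $t1, 5 → $t1=4-5=-1
add $t4, $t4, $t7 → $t4=32+9=41
sub $t7, $t7, 1 → $t7=9-1=8
cmp $t7, 4  (cmp 8,4)
bne loop: taken
add $t4, $t4, $t1 → $t4=41+(-1)=40
sub $t1, $t1, 5 → $t1=(-1)-5=-6
add $t4, $t4, $t7 → $t4=40+8=48
sub $t7, $t7, 1 → $t7=8-1=7
cmp $t7, 4  (cmp 7,4)
bne loop: taken
add $t4, $t4, $t1 → $t4=48+(-6)=42
sub $t1, $t1, 5 → $t1=(-6)-5=-11
add $t4, $t4, $t7 → $t4=42+7=49
sub $t7, $t7, 1 → $t7=7-1=6
cmp $t7, 4  (cmp 6,4)
bne loop: taken
add $t4, $t4, $t1 → $t4=49+(-11)=38
sub $t1, $t1, 5 → $t1=(-11)-5=-16
add $t4, $t4, $t7 → $t4=38+6=44
sub $t7, $t7, 1 → $t7=6-1=5
cmp $t7, 4  (cmp 5,4)
bne loop: taken
add $t4, $t4, $t1 → $t4=44+(-16)=28
sub $t1, $t1, 5 → $t1=(-16)-5=-21
add $t4, $t4, $t7 → $t4=28+5=33
sub $t7, $t7, 1 → $t7=5-1=4
cmp $t7, 4  (cmp 4,4)
bne loop: not taken
mul $t1, $t1, 9 → $t1=(-21)*9=-189
halt.

-189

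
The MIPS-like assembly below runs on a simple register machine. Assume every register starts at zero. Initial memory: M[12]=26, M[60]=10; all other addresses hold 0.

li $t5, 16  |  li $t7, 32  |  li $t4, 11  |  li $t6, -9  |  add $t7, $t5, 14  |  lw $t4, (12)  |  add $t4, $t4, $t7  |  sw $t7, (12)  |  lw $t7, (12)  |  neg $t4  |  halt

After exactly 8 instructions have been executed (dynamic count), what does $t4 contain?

li $t5, 16 → $t5=16
li $t7, 32 → $t7=32
li $t4, 11 → $t4=11
li $t6, -9 → $t6=-9
add $t7, $t5, 14 → $t7=16+14=30
lw $t4, (12) → $t4=M[12]=26
add $t4, $t4, $t7 → $t4=26+30=56
sw $t7, (12) → M[12]=30
After step 8: $t4 = 56.

56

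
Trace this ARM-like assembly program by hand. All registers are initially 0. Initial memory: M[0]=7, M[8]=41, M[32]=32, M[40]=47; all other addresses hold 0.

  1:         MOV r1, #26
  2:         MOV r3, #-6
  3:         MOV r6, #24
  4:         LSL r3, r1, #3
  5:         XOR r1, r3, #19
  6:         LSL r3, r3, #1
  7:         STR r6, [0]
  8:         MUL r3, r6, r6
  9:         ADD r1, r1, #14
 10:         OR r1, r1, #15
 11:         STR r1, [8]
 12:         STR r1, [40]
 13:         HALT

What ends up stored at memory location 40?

223

after MOV r1, #26: r1=26
after MOV r3, #-6: r3=-6
after MOV r6, #24: r6=24
after LSL r3, r1, #3: r3=26<<3=208
after XOR r1, r3, #19: r1=208^19=195
after LSL r3, r3, #1: r3=208<<1=416
STR r6, [0] → M[0]=24
after MUL r3, r6, r6: r3=24*24=576
after ADD r1, r1, #14: r1=195+14=209
after OR r1, r1, #15: r1=209|15=223
STR r1, [8] → M[8]=223
STR r1, [40] → M[40]=223
halt.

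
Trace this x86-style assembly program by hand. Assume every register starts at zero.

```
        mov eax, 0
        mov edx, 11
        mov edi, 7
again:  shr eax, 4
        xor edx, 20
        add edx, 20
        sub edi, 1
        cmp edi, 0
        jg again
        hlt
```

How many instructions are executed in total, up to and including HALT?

46

eax=0
edx=11
edi=7
eax=0>>4=0
edx=11^20=31
edx=31+20=51
edi=7-1=6
cmp edi, 0  (cmp 6,0)
jg again: taken
eax=0>>4=0
edx=51^20=39
edx=39+20=59
edi=6-1=5
cmp edi, 0  (cmp 5,0)
jg again: taken
eax=0>>4=0
edx=59^20=47
edx=47+20=67
edi=5-1=4
cmp edi, 0  (cmp 4,0)
jg again: taken
eax=0>>4=0
edx=67^20=87
edx=87+20=107
edi=4-1=3
cmp edi, 0  (cmp 3,0)
jg again: taken
eax=0>>4=0
edx=107^20=127
edx=127+20=147
edi=3-1=2
cmp edi, 0  (cmp 2,0)
jg again: taken
eax=0>>4=0
edx=147^20=135
edx=135+20=155
edi=2-1=1
cmp edi, 0  (cmp 1,0)
jg again: taken
eax=0>>4=0
edx=155^20=143
edx=143+20=163
edi=1-1=0
cmp edi, 0  (cmp 0,0)
jg again: not taken
halt.
Total executed instructions: 46.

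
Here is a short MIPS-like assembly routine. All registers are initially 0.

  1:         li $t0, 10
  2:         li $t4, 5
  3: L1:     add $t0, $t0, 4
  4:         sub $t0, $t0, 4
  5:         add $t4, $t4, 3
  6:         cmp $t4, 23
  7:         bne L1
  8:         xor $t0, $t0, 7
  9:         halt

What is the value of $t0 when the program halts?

li $t0, 10 → $t0=10
li $t4, 5 → $t4=5
add $t0, $t0, 4 → $t0=10+4=14
sub $t0, $t0, 4 → $t0=14-4=10
add $t4, $t4, 3 → $t4=5+3=8
cmp $t4, 23  (cmp 8,23)
bne L1: taken
add $t0, $t0, 4 → $t0=10+4=14
sub $t0, $t0, 4 → $t0=14-4=10
add $t4, $t4, 3 → $t4=8+3=11
cmp $t4, 23  (cmp 11,23)
bne L1: taken
add $t0, $t0, 4 → $t0=10+4=14
sub $t0, $t0, 4 → $t0=14-4=10
add $t4, $t4, 3 → $t4=11+3=14
cmp $t4, 23  (cmp 14,23)
bne L1: taken
add $t0, $t0, 4 → $t0=10+4=14
sub $t0, $t0, 4 → $t0=14-4=10
add $t4, $t4, 3 → $t4=14+3=17
cmp $t4, 23  (cmp 17,23)
bne L1: taken
add $t0, $t0, 4 → $t0=10+4=14
sub $t0, $t0, 4 → $t0=14-4=10
add $t4, $t4, 3 → $t4=17+3=20
cmp $t4, 23  (cmp 20,23)
bne L1: taken
add $t0, $t0, 4 → $t0=10+4=14
sub $t0, $t0, 4 → $t0=14-4=10
add $t4, $t4, 3 → $t4=20+3=23
cmp $t4, 23  (cmp 23,23)
bne L1: not taken
xor $t0, $t0, 7 → $t0=10^7=13
halt.

13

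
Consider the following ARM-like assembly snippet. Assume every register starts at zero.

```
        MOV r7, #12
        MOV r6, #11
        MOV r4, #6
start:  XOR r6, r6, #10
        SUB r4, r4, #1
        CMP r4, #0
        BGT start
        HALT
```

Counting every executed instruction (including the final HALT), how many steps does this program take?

r7=12
r6=11
r4=6
r6=11^10=1
r4=6-1=5
CMP r4, #0  (cmp 5,0)
BGT start: taken
r6=1^10=11
r4=5-1=4
CMP r4, #0  (cmp 4,0)
BGT start: taken
r6=11^10=1
r4=4-1=3
CMP r4, #0  (cmp 3,0)
BGT start: taken
r6=1^10=11
r4=3-1=2
CMP r4, #0  (cmp 2,0)
BGT start: taken
r6=11^10=1
r4=2-1=1
CMP r4, #0  (cmp 1,0)
BGT start: taken
r6=1^10=11
r4=1-1=0
CMP r4, #0  (cmp 0,0)
BGT start: not taken
halt.
Total executed instructions: 28.

28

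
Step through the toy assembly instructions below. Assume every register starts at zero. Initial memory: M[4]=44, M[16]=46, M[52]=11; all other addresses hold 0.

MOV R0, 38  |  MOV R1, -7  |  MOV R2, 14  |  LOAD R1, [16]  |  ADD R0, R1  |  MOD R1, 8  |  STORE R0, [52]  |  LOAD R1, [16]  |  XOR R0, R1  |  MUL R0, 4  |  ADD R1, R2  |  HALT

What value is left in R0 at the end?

after MOV R0, 38: R0=38
after MOV R1, -7: R1=-7
after MOV R2, 14: R2=14
after LOAD R1, [16]: R1=M[16]=46
after ADD R0, R1: R0=38+46=84
after MOD R1, 8: R1=46%8=6
STORE R0, [52] → M[52]=84
after LOAD R1, [16]: R1=M[16]=46
after XOR R0, R1: R0=84^46=122
after MUL R0, 4: R0=122*4=488
after ADD R1, R2: R1=46+14=60
halt.

488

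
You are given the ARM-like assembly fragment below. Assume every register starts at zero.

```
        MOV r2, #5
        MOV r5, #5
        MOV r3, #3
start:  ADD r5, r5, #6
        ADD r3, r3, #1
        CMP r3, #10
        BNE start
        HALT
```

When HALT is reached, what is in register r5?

47

r2=5
r5=5
r3=3
r5=5+6=11
r3=3+1=4
CMP r3, #10  (cmp 4,10)
BNE start: taken
r5=11+6=17
r3=4+1=5
CMP r3, #10  (cmp 5,10)
BNE start: taken
r5=17+6=23
r3=5+1=6
CMP r3, #10  (cmp 6,10)
BNE start: taken
r5=23+6=29
r3=6+1=7
CMP r3, #10  (cmp 7,10)
BNE start: taken
r5=29+6=35
r3=7+1=8
CMP r3, #10  (cmp 8,10)
BNE start: taken
r5=35+6=41
r3=8+1=9
CMP r3, #10  (cmp 9,10)
BNE start: taken
r5=41+6=47
r3=9+1=10
CMP r3, #10  (cmp 10,10)
BNE start: not taken
halt.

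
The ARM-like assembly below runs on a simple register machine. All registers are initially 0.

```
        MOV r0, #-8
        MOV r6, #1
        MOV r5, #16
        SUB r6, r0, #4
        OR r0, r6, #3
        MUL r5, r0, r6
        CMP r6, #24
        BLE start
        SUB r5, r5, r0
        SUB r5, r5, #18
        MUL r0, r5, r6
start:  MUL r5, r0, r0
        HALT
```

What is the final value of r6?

MOV r0, #-8 → r0=-8
MOV r6, #1 → r6=1
MOV r5, #16 → r5=16
SUB r6, r0, #4 → r6=(-8)-4=-12
OR r0, r6, #3 → r0=(-12)|3=-9
MUL r5, r0, r6 → r5=(-9)*(-12)=108
CMP r6, #24  (cmp -12,24)
BLE start: taken
MUL r5, r0, r0 → r5=(-9)*(-9)=81
halt.

-12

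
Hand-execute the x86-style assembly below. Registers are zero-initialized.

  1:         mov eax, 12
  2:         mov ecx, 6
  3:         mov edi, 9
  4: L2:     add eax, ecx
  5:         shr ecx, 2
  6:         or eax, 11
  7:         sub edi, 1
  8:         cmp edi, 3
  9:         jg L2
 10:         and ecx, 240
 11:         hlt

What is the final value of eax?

31

eax=12
ecx=6
edi=9
eax=12+6=18
ecx=6>>2=1
eax=18|11=27
edi=9-1=8
cmp edi, 3  (cmp 8,3)
jg L2: taken
eax=27+1=28
ecx=1>>2=0
eax=28|11=31
edi=8-1=7
cmp edi, 3  (cmp 7,3)
jg L2: taken
eax=31+0=31
ecx=0>>2=0
eax=31|11=31
edi=7-1=6
cmp edi, 3  (cmp 6,3)
jg L2: taken
eax=31+0=31
ecx=0>>2=0
eax=31|11=31
edi=6-1=5
cmp edi, 3  (cmp 5,3)
jg L2: taken
eax=31+0=31
ecx=0>>2=0
eax=31|11=31
edi=5-1=4
cmp edi, 3  (cmp 4,3)
jg L2: taken
eax=31+0=31
ecx=0>>2=0
eax=31|11=31
edi=4-1=3
cmp edi, 3  (cmp 3,3)
jg L2: not taken
ecx=0&240=0
halt.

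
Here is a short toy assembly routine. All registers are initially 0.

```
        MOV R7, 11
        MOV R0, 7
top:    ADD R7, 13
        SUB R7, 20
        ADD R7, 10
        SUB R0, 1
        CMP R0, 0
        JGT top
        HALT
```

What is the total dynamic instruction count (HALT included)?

45

R7=11
R0=7
R7=11+13=24
R7=24-20=4
R7=4+10=14
R0=7-1=6
CMP R0, 0  (cmp 6,0)
JGT top: taken
R7=14+13=27
R7=27-20=7
R7=7+10=17
R0=6-1=5
CMP R0, 0  (cmp 5,0)
JGT top: taken
R7=17+13=30
R7=30-20=10
R7=10+10=20
R0=5-1=4
CMP R0, 0  (cmp 4,0)
JGT top: taken
R7=20+13=33
R7=33-20=13
R7=13+10=23
R0=4-1=3
CMP R0, 0  (cmp 3,0)
JGT top: taken
R7=23+13=36
R7=36-20=16
R7=16+10=26
R0=3-1=2
CMP R0, 0  (cmp 2,0)
JGT top: taken
R7=26+13=39
R7=39-20=19
R7=19+10=29
R0=2-1=1
CMP R0, 0  (cmp 1,0)
JGT top: taken
R7=29+13=42
R7=42-20=22
R7=22+10=32
R0=1-1=0
CMP R0, 0  (cmp 0,0)
JGT top: not taken
halt.
Total executed instructions: 45.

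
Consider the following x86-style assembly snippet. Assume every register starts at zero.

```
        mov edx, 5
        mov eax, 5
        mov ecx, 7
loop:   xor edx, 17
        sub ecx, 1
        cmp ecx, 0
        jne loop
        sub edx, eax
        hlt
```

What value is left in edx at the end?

edx=5
eax=5
ecx=7
edx=5^17=20
ecx=7-1=6
cmp ecx, 0  (cmp 6,0)
jne loop: taken
edx=20^17=5
ecx=6-1=5
cmp ecx, 0  (cmp 5,0)
jne loop: taken
edx=5^17=20
ecx=5-1=4
cmp ecx, 0  (cmp 4,0)
jne loop: taken
edx=20^17=5
ecx=4-1=3
cmp ecx, 0  (cmp 3,0)
jne loop: taken
edx=5^17=20
ecx=3-1=2
cmp ecx, 0  (cmp 2,0)
jne loop: taken
edx=20^17=5
ecx=2-1=1
cmp ecx, 0  (cmp 1,0)
jne loop: taken
edx=5^17=20
ecx=1-1=0
cmp ecx, 0  (cmp 0,0)
jne loop: not taken
edx=20-5=15
halt.

15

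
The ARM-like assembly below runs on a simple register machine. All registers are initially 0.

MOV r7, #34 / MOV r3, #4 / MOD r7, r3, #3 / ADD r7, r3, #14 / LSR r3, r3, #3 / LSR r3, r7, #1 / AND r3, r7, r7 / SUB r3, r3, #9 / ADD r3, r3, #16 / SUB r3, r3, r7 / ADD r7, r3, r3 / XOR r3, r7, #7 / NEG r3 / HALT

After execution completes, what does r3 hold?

after MOV r7, #34: r7=34
after MOV r3, #4: r3=4
after MOD r7, r3, #3: r7=4%3=1
after ADD r7, r3, #14: r7=4+14=18
after LSR r3, r3, #3: r3=4>>3=0
after LSR r3, r7, #1: r3=18>>1=9
after AND r3, r7, r7: r3=18&18=18
after SUB r3, r3, #9: r3=18-9=9
after ADD r3, r3, #16: r3=9+16=25
after SUB r3, r3, r7: r3=25-18=7
after ADD r7, r3, r3: r7=7+7=14
after XOR r3, r7, #7: r3=14^7=9
after NEG r3: r3=-(9)=-9
halt.

-9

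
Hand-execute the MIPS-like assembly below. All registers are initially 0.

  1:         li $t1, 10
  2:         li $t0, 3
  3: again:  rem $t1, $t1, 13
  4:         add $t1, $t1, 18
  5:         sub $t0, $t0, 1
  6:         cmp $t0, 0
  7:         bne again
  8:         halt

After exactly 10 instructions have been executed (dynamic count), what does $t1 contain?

20

li $t1, 10 → $t1=10
li $t0, 3 → $t0=3
rem $t1, $t1, 13 → $t1=10%13=10
add $t1, $t1, 18 → $t1=10+18=28
sub $t0, $t0, 1 → $t0=3-1=2
cmp $t0, 0  (cmp 2,0)
bne again: taken
rem $t1, $t1, 13 → $t1=28%13=2
add $t1, $t1, 18 → $t1=2+18=20
sub $t0, $t0, 1 → $t0=2-1=1
After step 10: $t1 = 20.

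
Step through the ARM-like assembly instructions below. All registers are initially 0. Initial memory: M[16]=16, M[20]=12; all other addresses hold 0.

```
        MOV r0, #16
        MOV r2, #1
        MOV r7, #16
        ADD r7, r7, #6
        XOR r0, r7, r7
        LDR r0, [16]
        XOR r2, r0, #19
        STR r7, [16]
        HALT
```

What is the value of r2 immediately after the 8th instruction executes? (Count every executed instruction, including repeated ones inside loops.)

3

MOV r0, #16 → r0=16
MOV r2, #1 → r2=1
MOV r7, #16 → r7=16
ADD r7, r7, #6 → r7=16+6=22
XOR r0, r7, r7 → r0=22^22=0
LDR r0, [16] → r0=M[16]=16
XOR r2, r0, #19 → r2=16^19=3
STR r7, [16] → M[16]=22
After step 8: r2 = 3.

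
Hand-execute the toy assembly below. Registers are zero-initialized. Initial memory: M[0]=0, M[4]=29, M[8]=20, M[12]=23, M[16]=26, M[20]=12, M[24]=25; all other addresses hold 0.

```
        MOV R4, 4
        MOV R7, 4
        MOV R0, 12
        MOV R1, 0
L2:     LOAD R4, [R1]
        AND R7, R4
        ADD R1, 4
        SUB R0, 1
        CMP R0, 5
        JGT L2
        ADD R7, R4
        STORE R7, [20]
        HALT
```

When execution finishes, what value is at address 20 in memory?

MOV R4, 4 → R4=4
MOV R7, 4 → R7=4
MOV R0, 12 → R0=12
MOV R1, 0 → R1=0
LOAD R4, [R1] → R4=M[0]=0
AND R7, R4 → R7=4&0=0
ADD R1, 4 → R1=0+4=4
SUB R0, 1 → R0=12-1=11
CMP R0, 5  (cmp 11,5)
JGT L2: taken
LOAD R4, [R1] → R4=M[4]=29
AND R7, R4 → R7=0&29=0
ADD R1, 4 → R1=4+4=8
SUB R0, 1 → R0=11-1=10
CMP R0, 5  (cmp 10,5)
JGT L2: taken
LOAD R4, [R1] → R4=M[8]=20
AND R7, R4 → R7=0&20=0
ADD R1, 4 → R1=8+4=12
SUB R0, 1 → R0=10-1=9
CMP R0, 5  (cmp 9,5)
JGT L2: taken
LOAD R4, [R1] → R4=M[12]=23
AND R7, R4 → R7=0&23=0
ADD R1, 4 → R1=12+4=16
SUB R0, 1 → R0=9-1=8
CMP R0, 5  (cmp 8,5)
JGT L2: taken
LOAD R4, [R1] → R4=M[16]=26
AND R7, R4 → R7=0&26=0
ADD R1, 4 → R1=16+4=20
SUB R0, 1 → R0=8-1=7
CMP R0, 5  (cmp 7,5)
JGT L2: taken
LOAD R4, [R1] → R4=M[20]=12
AND R7, R4 → R7=0&12=0
ADD R1, 4 → R1=20+4=24
SUB R0, 1 → R0=7-1=6
CMP R0, 5  (cmp 6,5)
JGT L2: taken
LOAD R4, [R1] → R4=M[24]=25
AND R7, R4 → R7=0&25=0
ADD R1, 4 → R1=24+4=28
SUB R0, 1 → R0=6-1=5
CMP R0, 5  (cmp 5,5)
JGT L2: not taken
ADD R7, R4 → R7=0+25=25
STORE R7, [20] → M[20]=25
halt.

25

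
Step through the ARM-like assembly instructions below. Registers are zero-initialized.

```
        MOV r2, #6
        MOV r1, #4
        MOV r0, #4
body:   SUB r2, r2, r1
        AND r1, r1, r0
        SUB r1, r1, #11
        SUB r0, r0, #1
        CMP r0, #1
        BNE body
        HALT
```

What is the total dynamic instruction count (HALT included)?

r2=6
r1=4
r0=4
r2=6-4=2
r1=4&4=4
r1=4-11=-7
r0=4-1=3
CMP r0, #1  (cmp 3,1)
BNE body: taken
r2=2-(-7)=9
r1=(-7)&3=1
r1=1-11=-10
r0=3-1=2
CMP r0, #1  (cmp 2,1)
BNE body: taken
r2=9-(-10)=19
r1=(-10)&2=2
r1=2-11=-9
r0=2-1=1
CMP r0, #1  (cmp 1,1)
BNE body: not taken
halt.
Total executed instructions: 22.

22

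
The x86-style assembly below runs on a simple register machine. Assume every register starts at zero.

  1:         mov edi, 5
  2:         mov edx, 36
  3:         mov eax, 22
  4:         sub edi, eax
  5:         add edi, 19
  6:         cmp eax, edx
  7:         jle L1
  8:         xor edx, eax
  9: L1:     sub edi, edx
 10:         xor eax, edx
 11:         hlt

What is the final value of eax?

edi=5
edx=36
eax=22
edi=5-22=-17
edi=(-17)+19=2
cmp eax, edx  (cmp 22,36)
jle L1: taken
edi=2-36=-34
eax=22^36=50
halt.

50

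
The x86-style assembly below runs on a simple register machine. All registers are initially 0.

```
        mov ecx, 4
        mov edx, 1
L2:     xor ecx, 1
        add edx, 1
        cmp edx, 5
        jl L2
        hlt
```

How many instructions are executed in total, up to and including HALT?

mov ecx, 4 → ecx=4
mov edx, 1 → edx=1
xor ecx, 1 → ecx=4^1=5
add edx, 1 → edx=1+1=2
cmp edx, 5  (cmp 2,5)
jl L2: taken
xor ecx, 1 → ecx=5^1=4
add edx, 1 → edx=2+1=3
cmp edx, 5  (cmp 3,5)
jl L2: taken
xor ecx, 1 → ecx=4^1=5
add edx, 1 → edx=3+1=4
cmp edx, 5  (cmp 4,5)
jl L2: taken
xor ecx, 1 → ecx=5^1=4
add edx, 1 → edx=4+1=5
cmp edx, 5  (cmp 5,5)
jl L2: not taken
halt.
Total executed instructions: 19.

19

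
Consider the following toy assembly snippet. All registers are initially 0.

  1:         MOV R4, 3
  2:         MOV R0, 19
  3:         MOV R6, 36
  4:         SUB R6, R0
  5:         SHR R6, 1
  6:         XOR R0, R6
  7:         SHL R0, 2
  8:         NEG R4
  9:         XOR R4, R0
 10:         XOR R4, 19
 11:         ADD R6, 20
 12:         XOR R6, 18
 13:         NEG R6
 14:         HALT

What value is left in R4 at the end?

after MOV R4, 3: R4=3
after MOV R0, 19: R0=19
after MOV R6, 36: R6=36
after SUB R6, R0: R6=36-19=17
after SHR R6, 1: R6=17>>1=8
after XOR R0, R6: R0=19^8=27
after SHL R0, 2: R0=27<<2=108
after NEG R4: R4=-(3)=-3
after XOR R4, R0: R4=(-3)^108=-111
after XOR R4, 19: R4=(-111)^19=-126
after ADD R6, 20: R6=8+20=28
after XOR R6, 18: R6=28^18=14
after NEG R6: R6=-(14)=-14
halt.

-126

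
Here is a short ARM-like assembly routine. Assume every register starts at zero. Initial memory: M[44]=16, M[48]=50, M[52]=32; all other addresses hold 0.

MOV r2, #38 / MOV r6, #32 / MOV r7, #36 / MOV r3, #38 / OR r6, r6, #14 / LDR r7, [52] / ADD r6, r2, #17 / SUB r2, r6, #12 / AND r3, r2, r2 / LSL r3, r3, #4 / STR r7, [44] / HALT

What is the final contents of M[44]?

MOV r2, #38 → r2=38
MOV r6, #32 → r6=32
MOV r7, #36 → r7=36
MOV r3, #38 → r3=38
OR r6, r6, #14 → r6=32|14=46
LDR r7, [52] → r7=M[52]=32
ADD r6, r2, #17 → r6=38+17=55
SUB r2, r6, #12 → r2=55-12=43
AND r3, r2, r2 → r3=43&43=43
LSL r3, r3, #4 → r3=43<<4=688
STR r7, [44] → M[44]=32
halt.

32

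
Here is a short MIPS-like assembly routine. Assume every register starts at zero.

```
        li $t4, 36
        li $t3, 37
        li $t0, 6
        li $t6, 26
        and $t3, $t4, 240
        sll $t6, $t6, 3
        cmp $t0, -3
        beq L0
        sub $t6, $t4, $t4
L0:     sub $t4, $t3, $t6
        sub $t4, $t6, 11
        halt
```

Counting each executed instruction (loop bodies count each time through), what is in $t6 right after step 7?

after li $t4, 36: $t4=36
after li $t3, 37: $t3=37
after li $t0, 6: $t0=6
after li $t6, 26: $t6=26
after and $t3, $t4, 240: $t3=36&240=32
after sll $t6, $t6, 3: $t6=26<<3=208
cmp $t0, -3  (cmp 6,-3)
After step 7: $t6 = 208.

208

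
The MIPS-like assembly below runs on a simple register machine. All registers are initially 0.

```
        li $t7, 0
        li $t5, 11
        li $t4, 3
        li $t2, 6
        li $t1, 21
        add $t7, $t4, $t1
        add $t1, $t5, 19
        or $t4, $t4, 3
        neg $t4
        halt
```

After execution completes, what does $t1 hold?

30

$t7=0
$t5=11
$t4=3
$t2=6
$t1=21
$t7=3+21=24
$t1=11+19=30
$t4=3|3=3
$t4=-(3)=-3
halt.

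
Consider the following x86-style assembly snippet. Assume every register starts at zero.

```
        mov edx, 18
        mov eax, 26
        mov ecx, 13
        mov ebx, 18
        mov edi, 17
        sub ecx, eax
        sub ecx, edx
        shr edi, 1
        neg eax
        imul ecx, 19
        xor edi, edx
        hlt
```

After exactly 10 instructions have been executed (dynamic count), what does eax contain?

after mov edx, 18: edx=18
after mov eax, 26: eax=26
after mov ecx, 13: ecx=13
after mov ebx, 18: ebx=18
after mov edi, 17: edi=17
after sub ecx, eax: ecx=13-26=-13
after sub ecx, edx: ecx=(-13)-18=-31
after shr edi, 1: edi=17>>1=8
after neg eax: eax=-(26)=-26
after imul ecx, 19: ecx=(-31)*19=-589
After step 10: eax = -26.

-26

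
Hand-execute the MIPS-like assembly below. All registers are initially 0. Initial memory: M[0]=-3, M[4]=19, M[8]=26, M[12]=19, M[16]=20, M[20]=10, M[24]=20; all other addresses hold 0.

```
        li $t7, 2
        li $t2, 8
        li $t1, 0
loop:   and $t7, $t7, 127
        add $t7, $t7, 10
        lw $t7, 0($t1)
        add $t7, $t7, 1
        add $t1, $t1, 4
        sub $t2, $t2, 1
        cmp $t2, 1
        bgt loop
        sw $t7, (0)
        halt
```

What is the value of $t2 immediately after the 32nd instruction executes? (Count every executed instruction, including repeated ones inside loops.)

5

$t7=2
$t2=8
$t1=0
$t7=2&127=2
$t7=2+10=12
$t7=M[0]=-3
$t7=(-3)+1=-2
$t1=0+4=4
$t2=8-1=7
cmp $t2, 1  (cmp 7,1)
bgt loop: taken
$t7=(-2)&127=126
$t7=126+10=136
$t7=M[4]=19
$t7=19+1=20
$t1=4+4=8
$t2=7-1=6
cmp $t2, 1  (cmp 6,1)
bgt loop: taken
$t7=20&127=20
$t7=20+10=30
$t7=M[8]=26
$t7=26+1=27
$t1=8+4=12
$t2=6-1=5
cmp $t2, 1  (cmp 5,1)
bgt loop: taken
$t7=27&127=27
$t7=27+10=37
$t7=M[12]=19
$t7=19+1=20
$t1=12+4=16
After step 32: $t2 = 5.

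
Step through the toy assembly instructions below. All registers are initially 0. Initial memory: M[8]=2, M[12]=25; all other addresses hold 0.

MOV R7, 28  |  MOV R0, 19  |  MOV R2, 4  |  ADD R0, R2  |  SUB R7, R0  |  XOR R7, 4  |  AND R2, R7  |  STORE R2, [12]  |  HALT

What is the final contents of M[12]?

R7=28
R0=19
R2=4
R0=19+4=23
R7=28-23=5
R7=5^4=1
R2=4&1=0
STORE R2, [12] → M[12]=0
halt.

0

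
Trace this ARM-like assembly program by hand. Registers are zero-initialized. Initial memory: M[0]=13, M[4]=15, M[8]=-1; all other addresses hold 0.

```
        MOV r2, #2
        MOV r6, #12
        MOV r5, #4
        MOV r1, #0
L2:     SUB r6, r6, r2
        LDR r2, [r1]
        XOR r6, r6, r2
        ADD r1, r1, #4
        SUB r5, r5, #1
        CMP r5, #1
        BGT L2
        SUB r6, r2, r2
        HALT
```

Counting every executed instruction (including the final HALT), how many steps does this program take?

27

after MOV r2, #2: r2=2
after MOV r6, #12: r6=12
after MOV r5, #4: r5=4
after MOV r1, #0: r1=0
after SUB r6, r6, r2: r6=12-2=10
after LDR r2, [r1]: r2=M[0]=13
after XOR r6, r6, r2: r6=10^13=7
after ADD r1, r1, #4: r1=0+4=4
after SUB r5, r5, #1: r5=4-1=3
CMP r5, #1  (cmp 3,1)
BGT L2: taken
after SUB r6, r6, r2: r6=7-13=-6
after LDR r2, [r1]: r2=M[4]=15
after XOR r6, r6, r2: r6=(-6)^15=-11
after ADD r1, r1, #4: r1=4+4=8
after SUB r5, r5, #1: r5=3-1=2
CMP r5, #1  (cmp 2,1)
BGT L2: taken
after SUB r6, r6, r2: r6=(-11)-15=-26
after LDR r2, [r1]: r2=M[8]=-1
after XOR r6, r6, r2: r6=(-26)^(-1)=25
after ADD r1, r1, #4: r1=8+4=12
after SUB r5, r5, #1: r5=2-1=1
CMP r5, #1  (cmp 1,1)
BGT L2: not taken
after SUB r6, r2, r2: r6=(-1)-(-1)=0
halt.
Total executed instructions: 27.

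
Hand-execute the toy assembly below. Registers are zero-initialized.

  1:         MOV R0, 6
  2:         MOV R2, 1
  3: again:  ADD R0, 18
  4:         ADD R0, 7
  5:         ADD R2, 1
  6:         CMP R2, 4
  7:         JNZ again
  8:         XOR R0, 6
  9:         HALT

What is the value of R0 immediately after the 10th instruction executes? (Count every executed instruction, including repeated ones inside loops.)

after MOV R0, 6: R0=6
after MOV R2, 1: R2=1
after ADD R0, 18: R0=6+18=24
after ADD R0, 7: R0=24+7=31
after ADD R2, 1: R2=1+1=2
CMP R2, 4  (cmp 2,4)
JNZ again: taken
after ADD R0, 18: R0=31+18=49
after ADD R0, 7: R0=49+7=56
after ADD R2, 1: R2=2+1=3
After step 10: R0 = 56.

56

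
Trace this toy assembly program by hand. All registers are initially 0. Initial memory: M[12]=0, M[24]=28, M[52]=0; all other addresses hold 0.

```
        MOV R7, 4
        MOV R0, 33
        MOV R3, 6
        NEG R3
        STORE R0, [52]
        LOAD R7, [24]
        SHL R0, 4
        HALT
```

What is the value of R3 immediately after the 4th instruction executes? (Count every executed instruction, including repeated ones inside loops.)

after MOV R7, 4: R7=4
after MOV R0, 33: R0=33
after MOV R3, 6: R3=6
after NEG R3: R3=-(6)=-6
After step 4: R3 = -6.

-6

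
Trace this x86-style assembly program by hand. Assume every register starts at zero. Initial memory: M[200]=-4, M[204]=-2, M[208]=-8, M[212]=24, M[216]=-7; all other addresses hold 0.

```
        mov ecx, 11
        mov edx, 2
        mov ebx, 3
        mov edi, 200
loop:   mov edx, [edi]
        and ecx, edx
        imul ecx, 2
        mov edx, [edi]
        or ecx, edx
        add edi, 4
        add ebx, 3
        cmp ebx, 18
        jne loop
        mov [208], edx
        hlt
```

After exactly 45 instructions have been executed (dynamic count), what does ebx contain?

15

ecx=11
edx=2
ebx=3
edi=200
edx=M[200]=-4
ecx=11&(-4)=8
ecx=8*2=16
edx=M[200]=-4
ecx=16|(-4)=-4
edi=200+4=204
ebx=3+3=6
cmp ebx, 18  (cmp 6,18)
jne loop: taken
edx=M[204]=-2
ecx=(-4)&(-2)=-4
ecx=(-4)*2=-8
edx=M[204]=-2
ecx=(-8)|(-2)=-2
edi=204+4=208
ebx=6+3=9
cmp ebx, 18  (cmp 9,18)
jne loop: taken
edx=M[208]=-8
ecx=(-2)&(-8)=-8
ecx=(-8)*2=-16
edx=M[208]=-8
ecx=(-16)|(-8)=-8
edi=208+4=212
ebx=9+3=12
cmp ebx, 18  (cmp 12,18)
jne loop: taken
edx=M[212]=24
ecx=(-8)&24=24
ecx=24*2=48
edx=M[212]=24
ecx=48|24=56
edi=212+4=216
ebx=12+3=15
cmp ebx, 18  (cmp 15,18)
jne loop: taken
edx=M[216]=-7
ecx=56&(-7)=56
ecx=56*2=112
edx=M[216]=-7
ecx=112|(-7)=-7
After step 45: ebx = 15.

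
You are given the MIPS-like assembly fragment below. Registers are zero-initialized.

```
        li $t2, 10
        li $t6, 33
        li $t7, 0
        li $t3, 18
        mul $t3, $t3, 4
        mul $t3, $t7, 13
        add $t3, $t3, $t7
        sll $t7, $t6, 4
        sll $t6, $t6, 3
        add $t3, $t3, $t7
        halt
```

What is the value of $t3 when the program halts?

after li $t2, 10: $t2=10
after li $t6, 33: $t6=33
after li $t7, 0: $t7=0
after li $t3, 18: $t3=18
after mul $t3, $t3, 4: $t3=18*4=72
after mul $t3, $t7, 13: $t3=0*13=0
after add $t3, $t3, $t7: $t3=0+0=0
after sll $t7, $t6, 4: $t7=33<<4=528
after sll $t6, $t6, 3: $t6=33<<3=264
after add $t3, $t3, $t7: $t3=0+528=528
halt.

528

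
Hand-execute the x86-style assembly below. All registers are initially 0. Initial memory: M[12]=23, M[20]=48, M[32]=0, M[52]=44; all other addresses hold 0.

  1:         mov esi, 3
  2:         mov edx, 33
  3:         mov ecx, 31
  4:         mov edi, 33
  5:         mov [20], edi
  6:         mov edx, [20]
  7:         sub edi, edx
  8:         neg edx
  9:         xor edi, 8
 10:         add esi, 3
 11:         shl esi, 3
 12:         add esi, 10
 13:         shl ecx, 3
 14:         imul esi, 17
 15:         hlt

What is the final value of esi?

986

mov esi, 3 → esi=3
mov edx, 33 → edx=33
mov ecx, 31 → ecx=31
mov edi, 33 → edi=33
mov [20], edi → M[20]=33
mov edx, [20] → edx=M[20]=33
sub edi, edx → edi=33-33=0
neg edx → edx=-(33)=-33
xor edi, 8 → edi=0^8=8
add esi, 3 → esi=3+3=6
shl esi, 3 → esi=6<<3=48
add esi, 10 → esi=48+10=58
shl ecx, 3 → ecx=31<<3=248
imul esi, 17 → esi=58*17=986
halt.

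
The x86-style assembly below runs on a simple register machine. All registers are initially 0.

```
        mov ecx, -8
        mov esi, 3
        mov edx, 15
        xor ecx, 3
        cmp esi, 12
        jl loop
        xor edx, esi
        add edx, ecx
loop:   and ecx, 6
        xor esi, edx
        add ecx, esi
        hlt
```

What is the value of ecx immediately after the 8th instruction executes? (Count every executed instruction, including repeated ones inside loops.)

mov ecx, -8 → ecx=-8
mov esi, 3 → esi=3
mov edx, 15 → edx=15
xor ecx, 3 → ecx=(-8)^3=-5
cmp esi, 12  (cmp 3,12)
jl loop: taken
and ecx, 6 → ecx=(-5)&6=2
xor esi, edx → esi=3^15=12
After step 8: ecx = 2.

2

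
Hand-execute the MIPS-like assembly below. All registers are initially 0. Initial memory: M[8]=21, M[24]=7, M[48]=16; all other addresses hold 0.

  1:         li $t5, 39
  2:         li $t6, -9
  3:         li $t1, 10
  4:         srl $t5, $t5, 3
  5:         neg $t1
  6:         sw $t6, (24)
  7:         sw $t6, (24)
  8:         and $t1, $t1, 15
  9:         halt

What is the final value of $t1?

$t5=39
$t6=-9
$t1=10
$t5=39>>3=4
$t1=-(10)=-10
sw $t6, (24) → M[24]=-9
sw $t6, (24) → M[24]=-9
$t1=(-10)&15=6
halt.

6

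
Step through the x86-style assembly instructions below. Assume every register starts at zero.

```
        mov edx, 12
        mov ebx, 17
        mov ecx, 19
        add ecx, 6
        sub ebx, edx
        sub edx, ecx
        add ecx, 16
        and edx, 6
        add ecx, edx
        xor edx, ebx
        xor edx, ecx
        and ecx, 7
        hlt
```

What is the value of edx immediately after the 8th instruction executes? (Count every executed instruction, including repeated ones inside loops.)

2

edx=12
ebx=17
ecx=19
ecx=19+6=25
ebx=17-12=5
edx=12-25=-13
ecx=25+16=41
edx=(-13)&6=2
After step 8: edx = 2.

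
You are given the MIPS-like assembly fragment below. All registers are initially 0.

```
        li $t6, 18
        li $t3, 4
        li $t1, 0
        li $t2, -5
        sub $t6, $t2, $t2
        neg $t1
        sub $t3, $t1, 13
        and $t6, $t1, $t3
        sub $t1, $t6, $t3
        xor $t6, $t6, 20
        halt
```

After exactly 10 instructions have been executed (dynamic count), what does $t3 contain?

-13

$t6=18
$t3=4
$t1=0
$t2=-5
$t6=(-5)-(-5)=0
$t1=-(0)=0
$t3=0-13=-13
$t6=0&(-13)=0
$t1=0-(-13)=13
$t6=0^20=20
After step 10: $t3 = -13.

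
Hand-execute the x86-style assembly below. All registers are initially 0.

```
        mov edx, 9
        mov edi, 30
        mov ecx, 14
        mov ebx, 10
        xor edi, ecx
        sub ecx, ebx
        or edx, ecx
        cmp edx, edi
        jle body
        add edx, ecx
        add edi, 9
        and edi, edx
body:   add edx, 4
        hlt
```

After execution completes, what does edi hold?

mov edx, 9 → edx=9
mov edi, 30 → edi=30
mov ecx, 14 → ecx=14
mov ebx, 10 → ebx=10
xor edi, ecx → edi=30^14=16
sub ecx, ebx → ecx=14-10=4
or edx, ecx → edx=9|4=13
cmp edx, edi  (cmp 13,16)
jle body: taken
add edx, 4 → edx=13+4=17
halt.

16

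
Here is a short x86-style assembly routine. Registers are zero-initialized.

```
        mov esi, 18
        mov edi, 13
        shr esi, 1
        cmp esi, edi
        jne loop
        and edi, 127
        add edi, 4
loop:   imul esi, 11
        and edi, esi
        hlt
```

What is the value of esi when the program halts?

99

mov esi, 18 → esi=18
mov edi, 13 → edi=13
shr esi, 1 → esi=18>>1=9
cmp esi, edi  (cmp 9,13)
jne loop: taken
imul esi, 11 → esi=9*11=99
and edi, esi → edi=13&99=1
halt.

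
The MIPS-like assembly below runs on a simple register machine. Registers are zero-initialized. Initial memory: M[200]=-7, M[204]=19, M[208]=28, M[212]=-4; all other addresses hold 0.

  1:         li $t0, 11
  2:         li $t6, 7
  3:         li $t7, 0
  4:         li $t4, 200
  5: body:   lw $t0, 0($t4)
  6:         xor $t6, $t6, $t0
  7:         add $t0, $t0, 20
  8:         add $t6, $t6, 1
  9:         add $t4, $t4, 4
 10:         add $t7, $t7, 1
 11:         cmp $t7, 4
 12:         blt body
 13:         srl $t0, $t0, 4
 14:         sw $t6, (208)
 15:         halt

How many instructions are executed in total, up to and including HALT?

39

after li $t0, 11: $t0=11
after li $t6, 7: $t6=7
after li $t7, 0: $t7=0
after li $t4, 200: $t4=200
after lw $t0, 0($t4): $t0=M[200]=-7
after xor $t6, $t6, $t0: $t6=7^(-7)=-2
after add $t0, $t0, 20: $t0=(-7)+20=13
after add $t6, $t6, 1: $t6=(-2)+1=-1
after add $t4, $t4, 4: $t4=200+4=204
after add $t7, $t7, 1: $t7=0+1=1
cmp $t7, 4  (cmp 1,4)
blt body: taken
after lw $t0, 0($t4): $t0=M[204]=19
after xor $t6, $t6, $t0: $t6=(-1)^19=-20
after add $t0, $t0, 20: $t0=19+20=39
after add $t6, $t6, 1: $t6=(-20)+1=-19
after add $t4, $t4, 4: $t4=204+4=208
after add $t7, $t7, 1: $t7=1+1=2
cmp $t7, 4  (cmp 2,4)
blt body: taken
after lw $t0, 0($t4): $t0=M[208]=28
after xor $t6, $t6, $t0: $t6=(-19)^28=-15
after add $t0, $t0, 20: $t0=28+20=48
after add $t6, $t6, 1: $t6=(-15)+1=-14
after add $t4, $t4, 4: $t4=208+4=212
after add $t7, $t7, 1: $t7=2+1=3
cmp $t7, 4  (cmp 3,4)
blt body: taken
after lw $t0, 0($t4): $t0=M[212]=-4
after xor $t6, $t6, $t0: $t6=(-14)^(-4)=14
after add $t0, $t0, 20: $t0=(-4)+20=16
after add $t6, $t6, 1: $t6=14+1=15
after add $t4, $t4, 4: $t4=212+4=216
after add $t7, $t7, 1: $t7=3+1=4
cmp $t7, 4  (cmp 4,4)
blt body: not taken
after srl $t0, $t0, 4: $t0=16>>4=1
sw $t6, (208) → M[208]=15
halt.
Total executed instructions: 39.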